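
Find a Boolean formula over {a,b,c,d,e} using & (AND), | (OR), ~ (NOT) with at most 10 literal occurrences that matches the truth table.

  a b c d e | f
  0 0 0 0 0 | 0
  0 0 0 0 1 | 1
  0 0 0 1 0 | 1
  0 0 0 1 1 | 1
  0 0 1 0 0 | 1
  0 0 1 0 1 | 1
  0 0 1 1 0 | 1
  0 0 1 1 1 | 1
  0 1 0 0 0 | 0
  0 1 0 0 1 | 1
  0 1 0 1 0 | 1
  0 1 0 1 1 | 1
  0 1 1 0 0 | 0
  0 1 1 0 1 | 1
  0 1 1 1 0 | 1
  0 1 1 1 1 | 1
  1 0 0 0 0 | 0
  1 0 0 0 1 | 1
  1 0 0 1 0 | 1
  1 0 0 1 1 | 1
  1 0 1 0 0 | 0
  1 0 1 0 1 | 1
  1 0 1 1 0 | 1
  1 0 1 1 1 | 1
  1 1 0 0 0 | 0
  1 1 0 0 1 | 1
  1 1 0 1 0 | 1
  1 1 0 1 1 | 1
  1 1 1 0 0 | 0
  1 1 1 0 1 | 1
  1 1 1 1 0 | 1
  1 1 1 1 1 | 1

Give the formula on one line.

  (b & d) = 00000000001100110000000000110011
  (e | (b & d)) = 01010101011101110101010101110111
  ~b = 11111111000000001111111100000000
  (~b & c) = 00001111000000000000111100000000
  ((~b & c) | d) = 00111111001100110011111100110011
  ~a = 11111111111111110000000000000000
  (~a | d) = 11111111111111110011001100110011
  (((~b & c) | d) & (~a | d)) = 00111111001100110011001100110011
  ((e | (b & d)) | (((~b & c) | d) & (~a | d))) = 01111111011101110111011101110111

((e | (b & d)) | (((~b & c) | d) & (~a | d)))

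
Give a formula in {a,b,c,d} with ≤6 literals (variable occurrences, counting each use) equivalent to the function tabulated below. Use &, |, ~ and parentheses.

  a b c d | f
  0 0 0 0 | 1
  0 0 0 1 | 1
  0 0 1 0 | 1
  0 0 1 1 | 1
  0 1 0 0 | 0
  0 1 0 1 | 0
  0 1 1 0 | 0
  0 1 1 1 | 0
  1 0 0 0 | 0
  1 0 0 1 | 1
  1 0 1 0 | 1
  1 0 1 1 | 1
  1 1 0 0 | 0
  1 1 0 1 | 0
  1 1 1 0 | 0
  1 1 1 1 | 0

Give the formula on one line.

  ~c = 1100110011001100
  (d & ~c) = 0100010001000100
  ~a = 1111111100000000
  (~a | c) = 1111111100110011
  ((~a | c) | b) = 1111111100111111
  ((d & ~c) | ((~a | c) | b)) = 1111111101111111
  ~b = 1111000011110000
  (((d & ~c) | ((~a | c) | b)) & ~b) = 1111000001110000

(((d & ~c) | ((~a | c) | b)) & ~b)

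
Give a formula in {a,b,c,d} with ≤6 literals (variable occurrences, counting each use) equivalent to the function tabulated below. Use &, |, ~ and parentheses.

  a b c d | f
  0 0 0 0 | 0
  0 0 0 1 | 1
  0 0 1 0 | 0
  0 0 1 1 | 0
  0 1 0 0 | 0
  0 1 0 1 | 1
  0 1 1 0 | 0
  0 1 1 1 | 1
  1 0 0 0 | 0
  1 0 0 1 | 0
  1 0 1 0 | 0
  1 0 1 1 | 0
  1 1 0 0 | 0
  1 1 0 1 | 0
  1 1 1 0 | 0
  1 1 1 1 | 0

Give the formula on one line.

((~a & d) & (b | (~c | a)))

  ~a = 1111111100000000
  (~a & d) = 0101010100000000
  ~c = 1100110011001100
  (~c | a) = 1100110011111111
  (b | (~c | a)) = 1100111111111111
  ((~a & d) & (b | (~c | a))) = 0100010100000000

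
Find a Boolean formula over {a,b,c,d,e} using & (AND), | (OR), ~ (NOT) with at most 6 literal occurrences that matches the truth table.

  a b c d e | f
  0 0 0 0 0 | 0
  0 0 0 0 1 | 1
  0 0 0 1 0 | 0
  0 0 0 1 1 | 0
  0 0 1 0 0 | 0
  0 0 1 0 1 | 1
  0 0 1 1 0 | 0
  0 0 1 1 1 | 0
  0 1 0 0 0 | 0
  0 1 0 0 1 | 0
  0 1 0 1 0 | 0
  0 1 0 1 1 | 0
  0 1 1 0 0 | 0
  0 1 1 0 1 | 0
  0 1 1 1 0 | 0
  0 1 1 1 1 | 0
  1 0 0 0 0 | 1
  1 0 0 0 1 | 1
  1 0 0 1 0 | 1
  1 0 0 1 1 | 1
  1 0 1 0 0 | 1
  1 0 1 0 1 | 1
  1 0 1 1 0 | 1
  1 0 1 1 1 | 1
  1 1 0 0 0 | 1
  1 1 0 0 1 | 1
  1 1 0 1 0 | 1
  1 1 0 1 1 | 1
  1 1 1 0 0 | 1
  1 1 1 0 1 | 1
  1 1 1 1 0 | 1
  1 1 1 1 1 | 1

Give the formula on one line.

(a | (~a & ((e & (~e | ~b)) & ~d)))

  ~a = 11111111111111110000000000000000
  ~e = 10101010101010101010101010101010
  ~b = 11111111000000001111111100000000
  (~e | ~b) = 11111111101010101111111110101010
  (e & (~e | ~b)) = 01010101000000000101010100000000
  ~d = 11001100110011001100110011001100
  ((e & (~e | ~b)) & ~d) = 01000100000000000100010000000000
  (~a & ((e & (~e | ~b)) & ~d)) = 01000100000000000000000000000000
  (a | (~a & ((e & (~e | ~b)) & ~d))) = 01000100000000001111111111111111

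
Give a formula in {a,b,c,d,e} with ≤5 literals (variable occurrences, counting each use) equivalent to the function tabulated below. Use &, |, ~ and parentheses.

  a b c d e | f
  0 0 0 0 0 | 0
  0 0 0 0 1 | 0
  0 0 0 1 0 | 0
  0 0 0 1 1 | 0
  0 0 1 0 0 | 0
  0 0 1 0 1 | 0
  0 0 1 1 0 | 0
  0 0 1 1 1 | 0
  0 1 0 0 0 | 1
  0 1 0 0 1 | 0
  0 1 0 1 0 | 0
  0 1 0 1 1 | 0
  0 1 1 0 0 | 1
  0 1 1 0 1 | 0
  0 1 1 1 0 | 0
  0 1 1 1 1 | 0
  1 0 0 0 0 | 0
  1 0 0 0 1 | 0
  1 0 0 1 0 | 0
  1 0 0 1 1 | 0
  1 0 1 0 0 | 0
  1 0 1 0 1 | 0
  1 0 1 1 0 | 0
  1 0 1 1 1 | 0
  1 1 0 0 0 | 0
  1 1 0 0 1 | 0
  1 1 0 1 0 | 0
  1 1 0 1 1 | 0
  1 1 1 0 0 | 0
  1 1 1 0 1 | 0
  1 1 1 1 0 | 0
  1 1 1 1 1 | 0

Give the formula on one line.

  ~a = 11111111111111110000000000000000
  (~a | d) = 11111111111111110011001100110011
  ~e = 10101010101010101010101010101010
  (~e & b) = 00000000101010100000000010101010
  ~d = 11001100110011001100110011001100
  ((~e & b) & ~d) = 00000000100010000000000010001000
  ((~a | d) & ((~e & b) & ~d)) = 00000000100010000000000000000000

((~a | d) & ((~e & b) & ~d))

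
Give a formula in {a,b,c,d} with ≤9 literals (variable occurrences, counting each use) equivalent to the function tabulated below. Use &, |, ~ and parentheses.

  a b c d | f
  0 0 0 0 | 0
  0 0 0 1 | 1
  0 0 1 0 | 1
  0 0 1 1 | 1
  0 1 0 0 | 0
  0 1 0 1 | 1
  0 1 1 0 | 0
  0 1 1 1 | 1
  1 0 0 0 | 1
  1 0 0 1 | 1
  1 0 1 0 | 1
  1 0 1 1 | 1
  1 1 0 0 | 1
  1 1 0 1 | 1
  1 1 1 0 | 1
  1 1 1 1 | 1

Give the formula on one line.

  ~a = 1111111100000000
  (~a | c) = 1111111100110011
  ~b = 1111000011110000
  (a | ~b) = 1111000011111111
  ((~a | c) & (a | ~b)) = 1111000000110011
  (d | c) = 0111011101110111
  (((~a | c) & (a | ~b)) & (d | c)) = 0111000000110011
  (a | d) = 0101010111111111
  ((((~a | c) & (a | ~b)) & (d | c)) | (a | d)) = 0111010111111111

((((~a | c) & (a | ~b)) & (d | c)) | (a | d))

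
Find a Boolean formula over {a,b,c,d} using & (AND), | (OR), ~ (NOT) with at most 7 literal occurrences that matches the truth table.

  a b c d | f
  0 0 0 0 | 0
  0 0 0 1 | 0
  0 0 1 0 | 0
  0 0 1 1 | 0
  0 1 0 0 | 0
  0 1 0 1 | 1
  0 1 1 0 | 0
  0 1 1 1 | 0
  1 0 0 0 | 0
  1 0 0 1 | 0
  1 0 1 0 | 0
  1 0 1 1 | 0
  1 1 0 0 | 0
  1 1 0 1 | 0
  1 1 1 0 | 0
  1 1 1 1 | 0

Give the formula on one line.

  ~a = 1111111100000000
  (b | a) = 0000111111111111
  (~a & (b | a)) = 0000111100000000
  (d & ~a) = 0101010100000000
  ((~a & (b | a)) & (d & ~a)) = 0000010100000000
  ~c = 1100110011001100
  (~c & ~a) = 1100110000000000
  (((~a & (b | a)) & (d & ~a)) & (~c & ~a)) = 0000010000000000

(((~a & (b | a)) & (d & ~a)) & (~c & ~a))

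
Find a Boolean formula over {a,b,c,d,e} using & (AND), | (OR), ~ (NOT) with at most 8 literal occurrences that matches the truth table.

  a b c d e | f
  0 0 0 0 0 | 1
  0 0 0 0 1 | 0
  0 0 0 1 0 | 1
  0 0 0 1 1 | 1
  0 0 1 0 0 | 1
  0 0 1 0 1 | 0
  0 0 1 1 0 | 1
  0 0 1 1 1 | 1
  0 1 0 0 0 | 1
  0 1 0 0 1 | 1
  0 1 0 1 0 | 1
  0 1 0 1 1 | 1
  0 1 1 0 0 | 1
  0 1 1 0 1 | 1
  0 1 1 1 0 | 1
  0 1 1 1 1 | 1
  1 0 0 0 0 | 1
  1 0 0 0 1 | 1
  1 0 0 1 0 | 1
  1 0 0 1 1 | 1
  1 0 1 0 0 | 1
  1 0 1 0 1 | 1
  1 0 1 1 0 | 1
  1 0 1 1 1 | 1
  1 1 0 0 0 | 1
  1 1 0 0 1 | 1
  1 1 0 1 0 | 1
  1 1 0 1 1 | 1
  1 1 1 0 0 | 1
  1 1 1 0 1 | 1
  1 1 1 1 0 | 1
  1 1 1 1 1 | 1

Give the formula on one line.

(((~d & ~e) | (d | a)) | b)

  ~d = 11001100110011001100110011001100
  ~e = 10101010101010101010101010101010
  (~d & ~e) = 10001000100010001000100010001000
  (d | a) = 00110011001100111111111111111111
  ((~d & ~e) | (d | a)) = 10111011101110111111111111111111
  (((~d & ~e) | (d | a)) | b) = 10111011111111111111111111111111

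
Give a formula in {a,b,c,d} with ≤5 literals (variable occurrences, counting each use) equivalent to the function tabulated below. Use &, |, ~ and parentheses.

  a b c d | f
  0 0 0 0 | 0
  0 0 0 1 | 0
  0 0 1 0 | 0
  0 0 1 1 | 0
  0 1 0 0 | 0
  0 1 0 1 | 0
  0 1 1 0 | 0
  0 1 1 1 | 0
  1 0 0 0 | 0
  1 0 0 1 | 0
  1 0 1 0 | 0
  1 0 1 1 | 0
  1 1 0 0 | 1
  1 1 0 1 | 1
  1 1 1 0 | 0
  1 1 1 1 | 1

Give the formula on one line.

((a & b) & (~c | d))

  (a & b) = 0000000000001111
  ~c = 1100110011001100
  (~c | d) = 1101110111011101
  ((a & b) & (~c | d)) = 0000000000001101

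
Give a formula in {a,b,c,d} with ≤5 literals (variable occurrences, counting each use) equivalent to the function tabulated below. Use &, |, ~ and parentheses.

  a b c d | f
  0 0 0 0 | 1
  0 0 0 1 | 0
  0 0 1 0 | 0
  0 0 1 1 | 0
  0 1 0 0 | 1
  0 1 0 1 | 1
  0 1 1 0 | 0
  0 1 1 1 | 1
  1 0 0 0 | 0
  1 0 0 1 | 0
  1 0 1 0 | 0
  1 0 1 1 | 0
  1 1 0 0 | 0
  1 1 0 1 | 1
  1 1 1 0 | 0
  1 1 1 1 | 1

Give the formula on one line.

((d | (~c & ~a)) & (b | ~d))

  ~c = 1100110011001100
  ~a = 1111111100000000
  (~c & ~a) = 1100110000000000
  (d | (~c & ~a)) = 1101110101010101
  ~d = 1010101010101010
  (b | ~d) = 1010111110101111
  ((d | (~c & ~a)) & (b | ~d)) = 1000110100000101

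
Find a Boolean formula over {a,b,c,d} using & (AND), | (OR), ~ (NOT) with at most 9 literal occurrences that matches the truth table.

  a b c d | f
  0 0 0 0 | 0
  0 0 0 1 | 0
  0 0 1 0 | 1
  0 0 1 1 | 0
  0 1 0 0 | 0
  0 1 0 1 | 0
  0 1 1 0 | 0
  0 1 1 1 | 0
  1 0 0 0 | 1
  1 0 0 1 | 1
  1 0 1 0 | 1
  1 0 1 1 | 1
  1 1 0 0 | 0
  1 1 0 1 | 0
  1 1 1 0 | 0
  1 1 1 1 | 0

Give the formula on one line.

  ~b = 1111000011110000
  ~d = 1010101010101010
  (~d & c) = 0010001000100010
  (~d & ~b) = 1010000010100000
  ((~d & c) & (~d & ~b)) = 0010000000100000
  ~a = 1111111100000000
  (((~d & c) & (~d & ~b)) & ~a) = 0010000000000000
  (a | (((~d & c) & (~d & ~b)) & ~a)) = 0010000011111111
  (~b & (a | (((~d & c) & (~d & ~b)) & ~a))) = 0010000011110000

(~b & (a | (((~d & c) & (~d & ~b)) & ~a)))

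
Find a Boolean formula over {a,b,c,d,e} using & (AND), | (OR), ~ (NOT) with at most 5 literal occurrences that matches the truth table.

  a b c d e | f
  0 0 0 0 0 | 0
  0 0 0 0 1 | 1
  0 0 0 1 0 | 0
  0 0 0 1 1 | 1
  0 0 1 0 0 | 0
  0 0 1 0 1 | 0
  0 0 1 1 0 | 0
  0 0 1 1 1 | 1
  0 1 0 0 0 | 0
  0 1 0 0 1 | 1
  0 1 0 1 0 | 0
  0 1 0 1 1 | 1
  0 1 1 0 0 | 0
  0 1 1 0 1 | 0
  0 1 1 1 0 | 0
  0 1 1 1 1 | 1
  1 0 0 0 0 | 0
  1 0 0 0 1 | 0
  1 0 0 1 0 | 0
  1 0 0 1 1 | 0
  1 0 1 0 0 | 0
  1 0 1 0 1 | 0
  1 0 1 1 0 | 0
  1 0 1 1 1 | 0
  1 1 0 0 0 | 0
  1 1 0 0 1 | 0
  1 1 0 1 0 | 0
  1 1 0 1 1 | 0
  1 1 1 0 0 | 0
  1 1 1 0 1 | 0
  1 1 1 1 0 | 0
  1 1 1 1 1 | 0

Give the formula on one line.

(~a & (e & (d | ~c)))

  ~a = 11111111111111110000000000000000
  ~c = 11110000111100001111000011110000
  (d | ~c) = 11110011111100111111001111110011
  (e & (d | ~c)) = 01010001010100010101000101010001
  (~a & (e & (d | ~c))) = 01010001010100010000000000000000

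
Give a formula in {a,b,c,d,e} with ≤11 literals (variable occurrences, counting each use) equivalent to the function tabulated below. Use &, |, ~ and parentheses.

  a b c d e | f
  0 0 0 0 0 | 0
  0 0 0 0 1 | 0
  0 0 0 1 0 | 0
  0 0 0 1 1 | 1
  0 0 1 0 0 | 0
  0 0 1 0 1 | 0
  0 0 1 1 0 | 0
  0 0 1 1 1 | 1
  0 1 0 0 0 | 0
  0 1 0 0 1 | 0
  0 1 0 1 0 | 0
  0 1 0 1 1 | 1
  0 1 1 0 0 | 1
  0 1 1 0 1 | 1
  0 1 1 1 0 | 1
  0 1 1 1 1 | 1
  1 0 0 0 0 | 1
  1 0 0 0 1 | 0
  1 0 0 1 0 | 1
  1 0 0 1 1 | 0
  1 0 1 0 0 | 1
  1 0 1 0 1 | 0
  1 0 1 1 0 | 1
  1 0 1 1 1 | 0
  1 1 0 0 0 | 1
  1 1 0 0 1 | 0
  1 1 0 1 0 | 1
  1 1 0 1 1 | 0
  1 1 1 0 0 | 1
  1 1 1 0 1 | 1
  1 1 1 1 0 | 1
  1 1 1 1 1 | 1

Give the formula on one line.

((c & (b | ~c)) | (((d | a) & (a | e)) & (~a | ~e)))

  ~c = 11110000111100001111000011110000
  (b | ~c) = 11110000111111111111000011111111
  (c & (b | ~c)) = 00000000000011110000000000001111
  (d | a) = 00110011001100111111111111111111
  (a | e) = 01010101010101011111111111111111
  ((d | a) & (a | e)) = 00010001000100011111111111111111
  ~a = 11111111111111110000000000000000
  ~e = 10101010101010101010101010101010
  (~a | ~e) = 11111111111111111010101010101010
  (((d | a) & (a | e)) & (~a | ~e)) = 00010001000100011010101010101010
  ((c & (b | ~c)) | (((d | a) & (a | e)) & (~a | ~e))) = 00010001000111111010101010101111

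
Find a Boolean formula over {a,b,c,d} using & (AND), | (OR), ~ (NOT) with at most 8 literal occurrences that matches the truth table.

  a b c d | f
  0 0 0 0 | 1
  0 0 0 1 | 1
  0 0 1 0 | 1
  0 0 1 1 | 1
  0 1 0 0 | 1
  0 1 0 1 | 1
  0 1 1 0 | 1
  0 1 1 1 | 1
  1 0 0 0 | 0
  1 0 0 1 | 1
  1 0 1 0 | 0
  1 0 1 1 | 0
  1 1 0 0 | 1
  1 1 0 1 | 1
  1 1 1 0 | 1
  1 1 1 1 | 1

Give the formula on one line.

  ~a = 1111111100000000
  (d | c) = 0111011101110111
  (b | (d | c)) = 0111111101111111
  (~a | (b | (d | c))) = 1111111101111111
  ~c = 1100110011001100
  (~a | ~c) = 1111111111001100
  (b | (~a | ~c)) = 1111111111001111
  ((~a | (b | (d | c))) & (b | (~a | ~c))) = 1111111101001111

((~a | (b | (d | c))) & (b | (~a | ~c)))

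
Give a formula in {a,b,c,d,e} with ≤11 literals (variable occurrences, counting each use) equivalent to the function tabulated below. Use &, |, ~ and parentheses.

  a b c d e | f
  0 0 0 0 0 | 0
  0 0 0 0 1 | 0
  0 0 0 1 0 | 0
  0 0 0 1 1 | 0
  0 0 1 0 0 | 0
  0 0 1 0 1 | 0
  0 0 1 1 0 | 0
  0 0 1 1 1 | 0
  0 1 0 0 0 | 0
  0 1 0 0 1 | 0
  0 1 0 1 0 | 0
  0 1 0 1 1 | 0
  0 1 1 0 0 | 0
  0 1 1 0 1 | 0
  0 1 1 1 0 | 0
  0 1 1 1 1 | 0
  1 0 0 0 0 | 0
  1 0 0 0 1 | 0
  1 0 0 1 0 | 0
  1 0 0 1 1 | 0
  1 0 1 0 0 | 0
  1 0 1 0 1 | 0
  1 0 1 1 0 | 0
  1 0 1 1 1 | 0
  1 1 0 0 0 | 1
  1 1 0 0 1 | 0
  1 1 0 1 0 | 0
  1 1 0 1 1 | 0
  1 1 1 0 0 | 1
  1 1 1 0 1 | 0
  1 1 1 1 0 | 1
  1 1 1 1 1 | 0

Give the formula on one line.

  ~a = 11111111111111110000000000000000
  (c | a) = 00001111000011111111111111111111
  (~a & (c | a)) = 00001111000011110000000000000000
  ~e = 10101010101010101010101010101010
  ((~a & (c | a)) | ~e) = 10101111101011111010101010101010
  ~d = 11001100110011001100110011001100
  (c | ~d) = 11001111110011111100111111001111
  (b & a) = 00000000000000000000000011111111
  ((c | ~d) & (b & a)) = 00000000000000000000000011001111
  (((~a & (c | a)) | ~e) & ((c | ~d) & (b & a))) = 00000000000000000000000010001010

(((~a & (c | a)) | ~e) & ((c | ~d) & (b & a)))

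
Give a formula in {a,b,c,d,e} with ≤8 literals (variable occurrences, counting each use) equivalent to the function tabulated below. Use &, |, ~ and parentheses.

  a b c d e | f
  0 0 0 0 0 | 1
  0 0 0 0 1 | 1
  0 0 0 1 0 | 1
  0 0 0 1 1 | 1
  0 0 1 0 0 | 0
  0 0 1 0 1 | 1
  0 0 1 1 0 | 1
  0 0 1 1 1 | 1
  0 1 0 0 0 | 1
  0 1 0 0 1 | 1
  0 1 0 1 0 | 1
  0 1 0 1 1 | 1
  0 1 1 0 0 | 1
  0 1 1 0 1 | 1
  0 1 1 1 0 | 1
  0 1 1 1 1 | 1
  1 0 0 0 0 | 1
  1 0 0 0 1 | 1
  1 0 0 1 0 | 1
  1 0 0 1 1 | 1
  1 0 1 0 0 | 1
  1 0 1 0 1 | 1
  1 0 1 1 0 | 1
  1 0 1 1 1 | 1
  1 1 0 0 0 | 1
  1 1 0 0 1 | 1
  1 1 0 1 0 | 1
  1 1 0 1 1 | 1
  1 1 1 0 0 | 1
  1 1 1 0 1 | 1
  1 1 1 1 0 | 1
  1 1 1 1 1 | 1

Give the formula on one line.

  (c & b) = 00000000000011110000000000001111
  (e | (c & b)) = 01010101010111110101010101011111
  ~c = 11110000111100001111000011110000
  (d | e) = 01110111011101110111011101110111
  (~c | (d | e)) = 11110111111101111111011111110111
  (a | (~c | (d | e))) = 11110111111101111111111111111111
  ((e | (c & b)) | (a | (~c | (d | e)))) = 11110111111111111111111111111111

((e | (c & b)) | (a | (~c | (d | e))))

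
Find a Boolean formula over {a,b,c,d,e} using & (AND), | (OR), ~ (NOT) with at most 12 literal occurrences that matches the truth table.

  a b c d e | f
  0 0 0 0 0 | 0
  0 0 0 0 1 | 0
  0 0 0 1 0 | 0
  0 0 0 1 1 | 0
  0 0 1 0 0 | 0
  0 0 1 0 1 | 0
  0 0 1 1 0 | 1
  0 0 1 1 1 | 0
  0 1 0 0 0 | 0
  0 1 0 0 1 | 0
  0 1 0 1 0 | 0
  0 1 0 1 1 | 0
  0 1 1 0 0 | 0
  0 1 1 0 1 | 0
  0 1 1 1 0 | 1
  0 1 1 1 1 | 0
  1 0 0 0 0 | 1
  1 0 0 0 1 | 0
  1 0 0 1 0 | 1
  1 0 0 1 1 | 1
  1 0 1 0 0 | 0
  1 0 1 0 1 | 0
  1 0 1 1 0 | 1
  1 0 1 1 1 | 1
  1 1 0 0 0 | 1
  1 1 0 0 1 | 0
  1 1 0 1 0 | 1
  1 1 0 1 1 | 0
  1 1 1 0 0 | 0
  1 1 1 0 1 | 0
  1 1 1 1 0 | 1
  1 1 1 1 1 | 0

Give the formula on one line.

((((a & (~b | ~d)) | (~e & c)) & d) | (a & (~e & ~c)))

  ~b = 11111111000000001111111100000000
  ~d = 11001100110011001100110011001100
  (~b | ~d) = 11111111110011001111111111001100
  (a & (~b | ~d)) = 00000000000000001111111111001100
  ~e = 10101010101010101010101010101010
  (~e & c) = 00001010000010100000101000001010
  ((a & (~b | ~d)) | (~e & c)) = 00001010000010101111111111001110
  (((a & (~b | ~d)) | (~e & c)) & d) = 00000010000000100011001100000010
  ~c = 11110000111100001111000011110000
  (~e & ~c) = 10100000101000001010000010100000
  (a & (~e & ~c)) = 00000000000000001010000010100000
  ((((a & (~b | ~d)) | (~e & c)) & d) | (a & (~e & ~c))) = 00000010000000101011001110100010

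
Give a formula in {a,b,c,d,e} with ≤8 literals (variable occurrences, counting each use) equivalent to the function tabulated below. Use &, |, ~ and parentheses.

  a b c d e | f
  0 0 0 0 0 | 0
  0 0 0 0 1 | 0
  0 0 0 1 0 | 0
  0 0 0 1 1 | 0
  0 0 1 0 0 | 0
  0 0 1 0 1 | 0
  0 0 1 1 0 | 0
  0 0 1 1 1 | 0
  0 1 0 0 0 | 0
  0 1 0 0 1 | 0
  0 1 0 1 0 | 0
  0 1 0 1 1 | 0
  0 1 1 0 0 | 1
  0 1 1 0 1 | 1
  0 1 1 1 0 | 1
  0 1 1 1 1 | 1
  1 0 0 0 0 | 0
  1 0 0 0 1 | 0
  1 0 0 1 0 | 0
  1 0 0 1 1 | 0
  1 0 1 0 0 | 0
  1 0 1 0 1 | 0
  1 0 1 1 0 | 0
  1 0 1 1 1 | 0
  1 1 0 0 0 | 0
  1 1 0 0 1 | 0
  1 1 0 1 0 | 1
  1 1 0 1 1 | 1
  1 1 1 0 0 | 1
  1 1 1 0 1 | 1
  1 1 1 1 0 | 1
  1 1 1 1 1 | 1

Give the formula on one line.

(((c | d) & (c | a)) & b)

  (c | d) = 00111111001111110011111100111111
  (c | a) = 00001111000011111111111111111111
  ((c | d) & (c | a)) = 00001111000011110011111100111111
  (((c | d) & (c | a)) & b) = 00000000000011110000000000111111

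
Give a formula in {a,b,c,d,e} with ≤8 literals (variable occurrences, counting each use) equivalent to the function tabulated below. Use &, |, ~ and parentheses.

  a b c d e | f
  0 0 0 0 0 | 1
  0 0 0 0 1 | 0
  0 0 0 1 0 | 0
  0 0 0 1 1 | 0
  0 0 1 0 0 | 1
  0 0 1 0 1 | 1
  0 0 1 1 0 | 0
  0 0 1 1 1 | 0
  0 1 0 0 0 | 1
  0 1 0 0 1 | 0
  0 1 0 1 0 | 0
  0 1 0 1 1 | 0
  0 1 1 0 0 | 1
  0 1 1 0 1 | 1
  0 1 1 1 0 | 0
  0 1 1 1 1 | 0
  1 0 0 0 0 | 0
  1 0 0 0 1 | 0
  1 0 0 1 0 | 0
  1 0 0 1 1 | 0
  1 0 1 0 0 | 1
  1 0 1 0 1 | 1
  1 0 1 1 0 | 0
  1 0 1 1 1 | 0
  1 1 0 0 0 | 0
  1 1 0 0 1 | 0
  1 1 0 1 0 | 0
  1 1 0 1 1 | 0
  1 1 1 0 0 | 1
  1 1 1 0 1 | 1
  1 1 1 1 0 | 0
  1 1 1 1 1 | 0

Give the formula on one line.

(((~a & (~e | c)) | c) & ~d)

  ~a = 11111111111111110000000000000000
  ~e = 10101010101010101010101010101010
  (~e | c) = 10101111101011111010111110101111
  (~a & (~e | c)) = 10101111101011110000000000000000
  ((~a & (~e | c)) | c) = 10101111101011110000111100001111
  ~d = 11001100110011001100110011001100
  (((~a & (~e | c)) | c) & ~d) = 10001100100011000000110000001100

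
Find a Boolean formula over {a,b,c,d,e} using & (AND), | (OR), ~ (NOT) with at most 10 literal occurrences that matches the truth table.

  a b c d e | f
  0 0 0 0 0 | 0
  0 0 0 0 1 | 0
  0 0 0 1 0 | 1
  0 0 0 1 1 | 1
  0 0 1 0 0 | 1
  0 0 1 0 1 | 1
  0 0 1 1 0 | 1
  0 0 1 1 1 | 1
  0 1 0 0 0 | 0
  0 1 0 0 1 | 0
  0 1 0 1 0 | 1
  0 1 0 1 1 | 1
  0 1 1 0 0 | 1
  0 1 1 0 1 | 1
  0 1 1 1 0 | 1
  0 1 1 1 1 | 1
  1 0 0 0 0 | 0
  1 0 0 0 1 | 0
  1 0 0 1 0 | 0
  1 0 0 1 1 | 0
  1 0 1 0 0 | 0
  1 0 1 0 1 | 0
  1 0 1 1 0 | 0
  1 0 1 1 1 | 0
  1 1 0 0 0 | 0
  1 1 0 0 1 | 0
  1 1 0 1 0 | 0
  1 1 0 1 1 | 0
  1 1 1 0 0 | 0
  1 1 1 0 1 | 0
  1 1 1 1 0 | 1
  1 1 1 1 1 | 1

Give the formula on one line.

  ~a = 11111111111111110000000000000000
  (d | c) = 00111111001111110011111100111111
  (~a & (d | c)) = 00111111001111110000000000000000
  (b & d) = 00000000001100110000000000110011
  ((~a & (d | c)) | (b & d)) = 00111111001111110000000000110011
  (c | ~a) = 11111111111111110000111100001111
  (((~a & (d | c)) | (b & d)) & (c | ~a)) = 00111111001111110000000000000011

(((~a & (d | c)) | (b & d)) & (c | ~a))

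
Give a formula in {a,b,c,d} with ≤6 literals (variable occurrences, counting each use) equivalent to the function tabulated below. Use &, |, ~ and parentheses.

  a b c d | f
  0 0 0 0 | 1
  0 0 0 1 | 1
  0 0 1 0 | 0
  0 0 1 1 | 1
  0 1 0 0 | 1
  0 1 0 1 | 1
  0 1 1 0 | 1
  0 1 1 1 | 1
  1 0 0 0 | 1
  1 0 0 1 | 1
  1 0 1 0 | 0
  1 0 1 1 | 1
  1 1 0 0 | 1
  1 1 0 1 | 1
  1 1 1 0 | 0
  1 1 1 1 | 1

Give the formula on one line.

(((b & ~a) | d) | ~c)

  ~a = 1111111100000000
  (b & ~a) = 0000111100000000
  ((b & ~a) | d) = 0101111101010101
  ~c = 1100110011001100
  (((b & ~a) | d) | ~c) = 1101111111011101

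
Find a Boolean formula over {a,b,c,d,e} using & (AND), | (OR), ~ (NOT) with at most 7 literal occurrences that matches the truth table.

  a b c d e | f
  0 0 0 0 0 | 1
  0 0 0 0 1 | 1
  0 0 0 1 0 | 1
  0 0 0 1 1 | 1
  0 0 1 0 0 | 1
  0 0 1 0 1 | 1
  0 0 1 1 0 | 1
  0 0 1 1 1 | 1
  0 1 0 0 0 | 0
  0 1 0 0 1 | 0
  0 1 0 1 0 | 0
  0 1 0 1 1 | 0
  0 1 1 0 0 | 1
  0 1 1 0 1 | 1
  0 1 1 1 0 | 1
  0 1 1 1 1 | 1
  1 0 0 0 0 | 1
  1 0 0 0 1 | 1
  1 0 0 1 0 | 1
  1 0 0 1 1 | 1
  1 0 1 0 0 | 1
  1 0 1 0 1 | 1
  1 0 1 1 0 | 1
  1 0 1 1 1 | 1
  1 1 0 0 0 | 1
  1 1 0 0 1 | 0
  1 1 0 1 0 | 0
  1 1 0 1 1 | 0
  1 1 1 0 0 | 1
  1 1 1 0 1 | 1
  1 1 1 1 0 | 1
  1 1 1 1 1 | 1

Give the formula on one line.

  ~b = 11111111000000001111111100000000
  ~d = 11001100110011001100110011001100
  (~d & a) = 00000000000000001100110011001100
  ~e = 10101010101010101010101010101010
  ((~d & a) & ~e) = 00000000000000001000100010001000
  (~b | ((~d & a) & ~e)) = 11111111000000001111111110001000
  (c | (~b | ((~d & a) & ~e))) = 11111111000011111111111110001111

(c | (~b | ((~d & a) & ~e)))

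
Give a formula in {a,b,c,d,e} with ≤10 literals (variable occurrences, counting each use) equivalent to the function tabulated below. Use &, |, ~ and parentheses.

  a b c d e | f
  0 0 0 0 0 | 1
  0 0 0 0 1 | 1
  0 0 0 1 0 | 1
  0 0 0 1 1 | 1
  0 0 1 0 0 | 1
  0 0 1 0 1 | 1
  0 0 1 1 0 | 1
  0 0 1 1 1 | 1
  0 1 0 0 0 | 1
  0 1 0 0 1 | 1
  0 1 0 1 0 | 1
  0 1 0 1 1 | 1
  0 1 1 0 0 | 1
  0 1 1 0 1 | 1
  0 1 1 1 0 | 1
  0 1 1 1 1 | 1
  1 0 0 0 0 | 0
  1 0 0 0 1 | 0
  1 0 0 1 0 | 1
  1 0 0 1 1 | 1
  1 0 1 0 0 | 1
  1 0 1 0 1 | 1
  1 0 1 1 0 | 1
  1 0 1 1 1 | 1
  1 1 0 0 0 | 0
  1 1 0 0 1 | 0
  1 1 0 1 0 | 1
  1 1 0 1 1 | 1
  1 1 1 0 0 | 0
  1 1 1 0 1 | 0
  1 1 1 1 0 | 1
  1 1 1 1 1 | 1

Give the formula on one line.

((d | ~a) | (~b & (c & (b | (~e | a)))))

  ~a = 11111111111111110000000000000000
  (d | ~a) = 11111111111111110011001100110011
  ~b = 11111111000000001111111100000000
  ~e = 10101010101010101010101010101010
  (~e | a) = 10101010101010101111111111111111
  (b | (~e | a)) = 10101010111111111111111111111111
  (c & (b | (~e | a))) = 00001010000011110000111100001111
  (~b & (c & (b | (~e | a)))) = 00001010000000000000111100000000
  ((d | ~a) | (~b & (c & (b | (~e | a))))) = 11111111111111110011111100110011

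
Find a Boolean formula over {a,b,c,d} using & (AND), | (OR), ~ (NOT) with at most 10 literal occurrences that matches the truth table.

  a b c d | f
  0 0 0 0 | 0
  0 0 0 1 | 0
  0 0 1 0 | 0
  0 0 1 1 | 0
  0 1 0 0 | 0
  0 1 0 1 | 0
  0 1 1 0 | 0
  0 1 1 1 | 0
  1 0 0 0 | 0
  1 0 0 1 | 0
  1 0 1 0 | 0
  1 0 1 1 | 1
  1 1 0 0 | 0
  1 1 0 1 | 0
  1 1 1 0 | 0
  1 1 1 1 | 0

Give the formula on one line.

((a & ((c | (b | ~a)) & ~b)) & (b | d))

  ~a = 1111111100000000
  (b | ~a) = 1111111100001111
  (c | (b | ~a)) = 1111111100111111
  ~b = 1111000011110000
  ((c | (b | ~a)) & ~b) = 1111000000110000
  (a & ((c | (b | ~a)) & ~b)) = 0000000000110000
  (b | d) = 0101111101011111
  ((a & ((c | (b | ~a)) & ~b)) & (b | d)) = 0000000000010000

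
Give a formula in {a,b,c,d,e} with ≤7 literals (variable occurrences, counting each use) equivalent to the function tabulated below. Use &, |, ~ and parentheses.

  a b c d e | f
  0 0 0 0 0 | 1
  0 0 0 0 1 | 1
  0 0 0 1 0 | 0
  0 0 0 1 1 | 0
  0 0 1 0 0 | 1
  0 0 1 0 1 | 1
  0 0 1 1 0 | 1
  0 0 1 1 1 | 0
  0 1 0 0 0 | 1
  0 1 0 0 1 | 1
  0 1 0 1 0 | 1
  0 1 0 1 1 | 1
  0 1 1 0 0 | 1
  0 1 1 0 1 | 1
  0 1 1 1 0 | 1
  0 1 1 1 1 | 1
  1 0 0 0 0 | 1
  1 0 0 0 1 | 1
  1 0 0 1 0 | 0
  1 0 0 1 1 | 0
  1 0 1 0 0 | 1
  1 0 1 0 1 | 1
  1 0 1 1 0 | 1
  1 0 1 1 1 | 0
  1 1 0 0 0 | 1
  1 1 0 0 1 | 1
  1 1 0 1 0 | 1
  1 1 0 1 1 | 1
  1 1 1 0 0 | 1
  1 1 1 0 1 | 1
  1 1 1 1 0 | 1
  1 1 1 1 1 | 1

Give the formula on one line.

(~d | ((~e & c) | b))

  ~d = 11001100110011001100110011001100
  ~e = 10101010101010101010101010101010
  (~e & c) = 00001010000010100000101000001010
  ((~e & c) | b) = 00001010111111110000101011111111
  (~d | ((~e & c) | b)) = 11001110111111111100111011111111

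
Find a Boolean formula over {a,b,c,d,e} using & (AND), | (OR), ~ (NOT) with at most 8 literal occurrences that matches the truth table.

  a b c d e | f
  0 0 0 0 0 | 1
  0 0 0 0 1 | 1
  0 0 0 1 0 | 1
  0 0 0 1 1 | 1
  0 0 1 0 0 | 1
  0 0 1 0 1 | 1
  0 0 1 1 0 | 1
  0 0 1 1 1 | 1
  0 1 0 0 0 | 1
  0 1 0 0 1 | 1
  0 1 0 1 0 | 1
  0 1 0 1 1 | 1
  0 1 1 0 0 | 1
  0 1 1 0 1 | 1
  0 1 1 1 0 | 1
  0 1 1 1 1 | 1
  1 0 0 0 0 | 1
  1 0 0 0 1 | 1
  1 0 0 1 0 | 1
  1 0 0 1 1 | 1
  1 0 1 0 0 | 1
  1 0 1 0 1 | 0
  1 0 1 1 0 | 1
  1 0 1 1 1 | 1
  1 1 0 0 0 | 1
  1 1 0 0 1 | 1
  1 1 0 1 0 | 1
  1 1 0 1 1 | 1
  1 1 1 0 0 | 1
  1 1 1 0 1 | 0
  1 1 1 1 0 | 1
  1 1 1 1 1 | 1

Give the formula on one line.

((~e | ~c) | ((d | ~a) & e))

  ~e = 10101010101010101010101010101010
  ~c = 11110000111100001111000011110000
  (~e | ~c) = 11111010111110101111101011111010
  ~a = 11111111111111110000000000000000
  (d | ~a) = 11111111111111110011001100110011
  ((d | ~a) & e) = 01010101010101010001000100010001
  ((~e | ~c) | ((d | ~a) & e)) = 11111111111111111111101111111011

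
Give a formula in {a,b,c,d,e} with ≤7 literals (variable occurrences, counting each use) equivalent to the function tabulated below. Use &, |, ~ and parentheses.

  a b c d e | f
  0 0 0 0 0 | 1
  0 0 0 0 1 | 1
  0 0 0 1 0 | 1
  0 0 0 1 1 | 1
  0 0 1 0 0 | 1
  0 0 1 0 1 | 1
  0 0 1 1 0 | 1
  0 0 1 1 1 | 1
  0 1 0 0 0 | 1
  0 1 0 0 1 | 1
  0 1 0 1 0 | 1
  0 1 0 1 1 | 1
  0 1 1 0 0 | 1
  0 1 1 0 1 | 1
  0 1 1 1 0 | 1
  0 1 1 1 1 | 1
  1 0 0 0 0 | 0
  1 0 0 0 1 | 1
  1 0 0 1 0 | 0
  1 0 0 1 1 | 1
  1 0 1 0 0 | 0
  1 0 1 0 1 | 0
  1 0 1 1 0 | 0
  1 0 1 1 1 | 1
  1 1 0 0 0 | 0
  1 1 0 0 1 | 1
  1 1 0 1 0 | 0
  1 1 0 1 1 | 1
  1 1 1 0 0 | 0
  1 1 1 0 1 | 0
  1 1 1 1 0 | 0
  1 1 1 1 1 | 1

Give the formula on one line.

  ~c = 11110000111100001111000011110000
  (~c | d) = 11110011111100111111001111110011
  (e & (~c | d)) = 01010001010100010101000101010001
  ~a = 11111111111111110000000000000000
  ((e & (~c | d)) | ~a) = 11111111111111110101000101010001

((e & (~c | d)) | ~a)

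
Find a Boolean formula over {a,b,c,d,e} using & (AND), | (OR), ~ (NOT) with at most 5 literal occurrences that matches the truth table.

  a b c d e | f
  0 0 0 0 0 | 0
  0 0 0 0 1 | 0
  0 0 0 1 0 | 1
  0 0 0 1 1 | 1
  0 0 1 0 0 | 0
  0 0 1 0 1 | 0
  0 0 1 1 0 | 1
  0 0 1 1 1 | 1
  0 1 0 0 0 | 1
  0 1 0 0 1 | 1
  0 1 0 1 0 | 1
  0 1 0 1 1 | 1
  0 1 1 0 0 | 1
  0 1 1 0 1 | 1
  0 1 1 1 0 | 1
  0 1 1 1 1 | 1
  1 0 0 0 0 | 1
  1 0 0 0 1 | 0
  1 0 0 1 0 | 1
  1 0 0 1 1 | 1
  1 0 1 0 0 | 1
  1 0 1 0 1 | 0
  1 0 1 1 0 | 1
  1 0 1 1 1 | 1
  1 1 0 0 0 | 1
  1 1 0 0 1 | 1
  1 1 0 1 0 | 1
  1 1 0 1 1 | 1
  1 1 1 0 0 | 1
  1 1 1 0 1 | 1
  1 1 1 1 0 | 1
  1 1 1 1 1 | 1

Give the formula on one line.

  ~e = 10101010101010101010101010101010
  (a & ~e) = 00000000000000001010101010101010
  (d | (a & ~e)) = 00110011001100111011101110111011
  ((d | (a & ~e)) | b) = 00110011111111111011101111111111

((d | (a & ~e)) | b)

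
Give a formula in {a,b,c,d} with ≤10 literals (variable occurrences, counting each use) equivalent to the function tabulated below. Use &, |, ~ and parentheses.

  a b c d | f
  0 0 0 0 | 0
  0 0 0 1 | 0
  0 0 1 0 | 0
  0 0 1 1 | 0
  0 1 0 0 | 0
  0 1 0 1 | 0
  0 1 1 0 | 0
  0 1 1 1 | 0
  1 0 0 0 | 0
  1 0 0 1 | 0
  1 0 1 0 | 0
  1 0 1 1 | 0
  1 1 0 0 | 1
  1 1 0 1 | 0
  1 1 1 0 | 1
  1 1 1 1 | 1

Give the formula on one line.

  ~d = 1010101010101010
  (~d & a) = 0000000010101010
  (b & (~d & a)) = 0000000000001010
  (c & a) = 0000000000110011
  ~a = 1111111100000000
  (~a | b) = 1111111100001111
  ((c & a) & (~a | b)) = 0000000000000011
  (d & ((c & a) & (~a | b))) = 0000000000000001
  ((b & (~d & a)) | (d & ((c & a) & (~a | b)))) = 0000000000001011

((b & (~d & a)) | (d & ((c & a) & (~a | b))))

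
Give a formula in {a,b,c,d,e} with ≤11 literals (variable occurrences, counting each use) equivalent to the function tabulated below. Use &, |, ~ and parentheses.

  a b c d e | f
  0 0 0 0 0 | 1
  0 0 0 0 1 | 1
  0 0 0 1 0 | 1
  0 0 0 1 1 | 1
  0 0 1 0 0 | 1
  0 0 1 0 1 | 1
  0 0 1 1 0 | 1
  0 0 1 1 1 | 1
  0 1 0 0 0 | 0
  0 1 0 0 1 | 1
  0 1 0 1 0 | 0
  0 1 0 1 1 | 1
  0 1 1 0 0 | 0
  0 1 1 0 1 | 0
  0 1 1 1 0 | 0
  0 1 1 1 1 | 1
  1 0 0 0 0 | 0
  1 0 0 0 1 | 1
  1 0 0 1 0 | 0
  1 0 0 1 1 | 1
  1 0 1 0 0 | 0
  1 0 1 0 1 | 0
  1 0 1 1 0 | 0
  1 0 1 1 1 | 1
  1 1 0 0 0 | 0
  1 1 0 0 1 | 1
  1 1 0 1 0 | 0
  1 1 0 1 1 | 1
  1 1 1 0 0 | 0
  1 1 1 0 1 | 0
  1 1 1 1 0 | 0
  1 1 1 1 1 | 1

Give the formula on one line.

((e & (~c | ((~e | d) & (b | a)))) | (~b & ~a))

  ~c = 11110000111100001111000011110000
  ~e = 10101010101010101010101010101010
  (~e | d) = 10111011101110111011101110111011
  (b | a) = 00000000111111111111111111111111
  ((~e | d) & (b | a)) = 00000000101110111011101110111011
  (~c | ((~e | d) & (b | a))) = 11110000111110111111101111111011
  (e & (~c | ((~e | d) & (b | a)))) = 01010000010100010101000101010001
  ~b = 11111111000000001111111100000000
  ~a = 11111111111111110000000000000000
  (~b & ~a) = 11111111000000000000000000000000
  ((e & (~c | ((~e | d) & (b | a)))) | (~b & ~a)) = 11111111010100010101000101010001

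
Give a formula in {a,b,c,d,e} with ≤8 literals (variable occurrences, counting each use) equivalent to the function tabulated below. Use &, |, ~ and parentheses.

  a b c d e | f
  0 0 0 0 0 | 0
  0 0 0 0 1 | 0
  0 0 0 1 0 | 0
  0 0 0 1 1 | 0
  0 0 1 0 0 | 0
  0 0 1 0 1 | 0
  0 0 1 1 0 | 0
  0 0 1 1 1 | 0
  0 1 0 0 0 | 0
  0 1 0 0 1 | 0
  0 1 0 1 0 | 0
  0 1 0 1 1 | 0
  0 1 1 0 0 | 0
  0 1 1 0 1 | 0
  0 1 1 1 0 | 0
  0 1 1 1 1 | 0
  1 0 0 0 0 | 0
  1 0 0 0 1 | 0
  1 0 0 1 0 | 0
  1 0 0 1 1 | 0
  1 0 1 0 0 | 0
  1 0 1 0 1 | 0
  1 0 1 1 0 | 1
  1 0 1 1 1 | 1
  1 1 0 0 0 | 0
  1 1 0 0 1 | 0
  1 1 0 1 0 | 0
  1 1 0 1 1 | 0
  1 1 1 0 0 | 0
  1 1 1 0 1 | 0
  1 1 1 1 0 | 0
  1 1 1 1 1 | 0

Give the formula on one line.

  (b | a) = 00000000111111111111111111111111
  (d & (b | a)) = 00000000001100110011001100110011
  ~b = 11111111000000001111111100000000
  ((d & (b | a)) & ~b) = 00000000000000000011001100000000
  (b & e) = 00000000010101010000000001010101
  (a & (b & e)) = 00000000000000000000000001010101
  (c | (a & (b & e))) = 00001111000011110000111101011111
  (((d & (b | a)) & ~b) & (c | (a & (b & e)))) = 00000000000000000000001100000000

(((d & (b | a)) & ~b) & (c | (a & (b & e))))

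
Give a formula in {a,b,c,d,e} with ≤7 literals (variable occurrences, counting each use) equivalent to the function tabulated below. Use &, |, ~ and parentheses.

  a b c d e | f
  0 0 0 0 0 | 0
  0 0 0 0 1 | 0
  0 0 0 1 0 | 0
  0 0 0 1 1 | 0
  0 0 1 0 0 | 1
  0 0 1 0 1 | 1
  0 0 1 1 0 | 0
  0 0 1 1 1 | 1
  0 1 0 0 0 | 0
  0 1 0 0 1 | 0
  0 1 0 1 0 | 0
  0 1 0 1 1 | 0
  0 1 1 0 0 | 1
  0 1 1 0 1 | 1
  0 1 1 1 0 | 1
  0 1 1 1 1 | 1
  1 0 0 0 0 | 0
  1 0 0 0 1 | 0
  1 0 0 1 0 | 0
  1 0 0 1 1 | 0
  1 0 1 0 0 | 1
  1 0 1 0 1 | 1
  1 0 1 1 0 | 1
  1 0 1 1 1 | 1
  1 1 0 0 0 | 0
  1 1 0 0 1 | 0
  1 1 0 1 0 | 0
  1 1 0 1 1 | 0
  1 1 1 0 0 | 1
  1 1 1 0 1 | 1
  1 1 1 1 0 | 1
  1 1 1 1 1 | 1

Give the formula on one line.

(c & ((b | (e | ~d)) | a))

  ~d = 11001100110011001100110011001100
  (e | ~d) = 11011101110111011101110111011101
  (b | (e | ~d)) = 11011101111111111101110111111111
  ((b | (e | ~d)) | a) = 11011101111111111111111111111111
  (c & ((b | (e | ~d)) | a)) = 00001101000011110000111100001111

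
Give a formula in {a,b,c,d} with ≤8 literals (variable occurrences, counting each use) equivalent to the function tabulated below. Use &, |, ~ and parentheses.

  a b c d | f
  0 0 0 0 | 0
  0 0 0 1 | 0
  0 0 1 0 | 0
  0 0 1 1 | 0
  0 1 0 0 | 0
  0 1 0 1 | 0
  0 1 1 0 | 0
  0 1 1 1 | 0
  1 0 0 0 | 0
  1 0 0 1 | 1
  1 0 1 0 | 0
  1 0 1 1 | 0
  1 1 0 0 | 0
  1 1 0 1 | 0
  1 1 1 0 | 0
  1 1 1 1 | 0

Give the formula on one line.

((~a | d) & ((~b & ~c) & a))

  ~a = 1111111100000000
  (~a | d) = 1111111101010101
  ~b = 1111000011110000
  ~c = 1100110011001100
  (~b & ~c) = 1100000011000000
  ((~b & ~c) & a) = 0000000011000000
  ((~a | d) & ((~b & ~c) & a)) = 0000000001000000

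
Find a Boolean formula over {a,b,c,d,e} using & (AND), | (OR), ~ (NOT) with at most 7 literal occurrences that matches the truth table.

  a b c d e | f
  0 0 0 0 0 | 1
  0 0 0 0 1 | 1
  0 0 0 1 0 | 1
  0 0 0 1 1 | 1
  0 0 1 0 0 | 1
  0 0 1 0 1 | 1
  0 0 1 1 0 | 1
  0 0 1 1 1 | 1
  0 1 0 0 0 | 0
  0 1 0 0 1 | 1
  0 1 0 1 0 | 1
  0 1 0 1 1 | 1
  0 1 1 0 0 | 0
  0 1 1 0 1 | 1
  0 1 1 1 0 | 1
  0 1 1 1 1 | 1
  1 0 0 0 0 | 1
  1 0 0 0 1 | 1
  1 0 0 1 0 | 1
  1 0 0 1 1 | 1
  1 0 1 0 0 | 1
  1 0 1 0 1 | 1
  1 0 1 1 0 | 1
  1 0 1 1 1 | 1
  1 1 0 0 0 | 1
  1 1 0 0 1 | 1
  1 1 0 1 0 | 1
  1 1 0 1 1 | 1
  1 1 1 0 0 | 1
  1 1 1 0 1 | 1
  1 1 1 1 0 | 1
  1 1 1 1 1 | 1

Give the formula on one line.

(e | (a | (~b | d)))

  ~b = 11111111000000001111111100000000
  (~b | d) = 11111111001100111111111100110011
  (a | (~b | d)) = 11111111001100111111111111111111
  (e | (a | (~b | d))) = 11111111011101111111111111111111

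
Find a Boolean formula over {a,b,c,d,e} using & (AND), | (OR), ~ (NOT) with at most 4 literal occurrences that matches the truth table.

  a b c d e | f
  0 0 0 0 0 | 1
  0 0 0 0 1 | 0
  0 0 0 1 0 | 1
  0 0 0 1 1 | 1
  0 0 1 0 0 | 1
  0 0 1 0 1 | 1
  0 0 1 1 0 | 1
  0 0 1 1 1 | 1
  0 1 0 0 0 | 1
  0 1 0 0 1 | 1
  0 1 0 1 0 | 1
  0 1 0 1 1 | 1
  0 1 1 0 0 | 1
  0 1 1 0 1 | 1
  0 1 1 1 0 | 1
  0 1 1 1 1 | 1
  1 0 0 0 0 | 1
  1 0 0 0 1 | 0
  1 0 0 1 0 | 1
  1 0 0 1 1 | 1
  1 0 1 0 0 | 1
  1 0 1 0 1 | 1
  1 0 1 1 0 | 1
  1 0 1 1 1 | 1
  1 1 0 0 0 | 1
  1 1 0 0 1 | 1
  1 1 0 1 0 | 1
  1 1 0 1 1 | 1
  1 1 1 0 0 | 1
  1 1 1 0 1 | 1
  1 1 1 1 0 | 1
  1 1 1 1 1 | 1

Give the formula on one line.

(((d | b) | ~e) | c)

  (d | b) = 00110011111111110011001111111111
  ~e = 10101010101010101010101010101010
  ((d | b) | ~e) = 10111011111111111011101111111111
  (((d | b) | ~e) | c) = 10111111111111111011111111111111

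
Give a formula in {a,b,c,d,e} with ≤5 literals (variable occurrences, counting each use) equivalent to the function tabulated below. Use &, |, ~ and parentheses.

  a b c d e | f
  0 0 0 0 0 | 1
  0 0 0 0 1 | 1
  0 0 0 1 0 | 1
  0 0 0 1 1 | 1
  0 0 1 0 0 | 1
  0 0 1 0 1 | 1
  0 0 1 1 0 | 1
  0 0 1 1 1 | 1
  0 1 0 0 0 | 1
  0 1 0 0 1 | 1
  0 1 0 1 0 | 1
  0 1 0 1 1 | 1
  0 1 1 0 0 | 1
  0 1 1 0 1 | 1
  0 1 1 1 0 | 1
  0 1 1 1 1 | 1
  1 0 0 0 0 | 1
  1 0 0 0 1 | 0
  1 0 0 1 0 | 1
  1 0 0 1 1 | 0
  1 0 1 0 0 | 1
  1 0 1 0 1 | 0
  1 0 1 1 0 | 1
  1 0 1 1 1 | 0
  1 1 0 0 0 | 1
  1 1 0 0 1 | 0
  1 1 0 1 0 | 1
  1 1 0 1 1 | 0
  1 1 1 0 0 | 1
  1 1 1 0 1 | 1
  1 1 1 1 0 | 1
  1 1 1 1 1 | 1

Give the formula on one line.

  ~e = 10101010101010101010101010101010
  ~a = 11111111111111110000000000000000
  (~e | ~a) = 11111111111111111010101010101010
  (b & c) = 00000000000011110000000000001111
  ((~e | ~a) | (b & c)) = 11111111111111111010101010101111

((~e | ~a) | (b & c))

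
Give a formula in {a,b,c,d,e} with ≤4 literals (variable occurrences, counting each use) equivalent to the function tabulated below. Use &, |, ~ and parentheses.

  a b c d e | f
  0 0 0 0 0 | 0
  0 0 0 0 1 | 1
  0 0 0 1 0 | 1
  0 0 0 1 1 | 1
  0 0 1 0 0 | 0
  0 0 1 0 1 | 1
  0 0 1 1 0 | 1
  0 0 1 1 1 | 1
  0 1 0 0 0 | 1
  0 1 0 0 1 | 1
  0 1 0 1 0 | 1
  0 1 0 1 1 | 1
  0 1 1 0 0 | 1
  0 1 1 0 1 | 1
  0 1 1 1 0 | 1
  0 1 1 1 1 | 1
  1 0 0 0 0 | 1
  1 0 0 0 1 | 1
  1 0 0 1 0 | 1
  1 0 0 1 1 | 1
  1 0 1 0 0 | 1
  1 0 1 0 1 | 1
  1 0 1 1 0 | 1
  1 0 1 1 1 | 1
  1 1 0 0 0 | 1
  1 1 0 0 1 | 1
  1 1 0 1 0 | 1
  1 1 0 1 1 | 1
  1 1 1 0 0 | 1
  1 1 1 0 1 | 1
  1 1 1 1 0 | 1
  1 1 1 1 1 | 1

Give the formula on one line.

  (b | d) = 00110011111111110011001111111111
  (a | e) = 01010101010101011111111111111111
  ((b | d) | (a | e)) = 01110111111111111111111111111111

((b | d) | (a | e))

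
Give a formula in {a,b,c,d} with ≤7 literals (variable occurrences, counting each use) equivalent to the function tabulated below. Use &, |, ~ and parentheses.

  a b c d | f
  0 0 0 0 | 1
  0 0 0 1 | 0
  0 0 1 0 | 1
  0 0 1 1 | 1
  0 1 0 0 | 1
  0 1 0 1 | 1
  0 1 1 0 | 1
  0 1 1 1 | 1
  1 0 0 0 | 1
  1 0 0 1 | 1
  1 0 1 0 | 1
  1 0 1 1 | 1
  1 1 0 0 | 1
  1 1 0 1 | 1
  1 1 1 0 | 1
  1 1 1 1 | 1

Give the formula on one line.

(((a | (b | c)) & d) | (b | ~d))

  (b | c) = 0011111100111111
  (a | (b | c)) = 0011111111111111
  ((a | (b | c)) & d) = 0001010101010101
  ~d = 1010101010101010
  (b | ~d) = 1010111110101111
  (((a | (b | c)) & d) | (b | ~d)) = 1011111111111111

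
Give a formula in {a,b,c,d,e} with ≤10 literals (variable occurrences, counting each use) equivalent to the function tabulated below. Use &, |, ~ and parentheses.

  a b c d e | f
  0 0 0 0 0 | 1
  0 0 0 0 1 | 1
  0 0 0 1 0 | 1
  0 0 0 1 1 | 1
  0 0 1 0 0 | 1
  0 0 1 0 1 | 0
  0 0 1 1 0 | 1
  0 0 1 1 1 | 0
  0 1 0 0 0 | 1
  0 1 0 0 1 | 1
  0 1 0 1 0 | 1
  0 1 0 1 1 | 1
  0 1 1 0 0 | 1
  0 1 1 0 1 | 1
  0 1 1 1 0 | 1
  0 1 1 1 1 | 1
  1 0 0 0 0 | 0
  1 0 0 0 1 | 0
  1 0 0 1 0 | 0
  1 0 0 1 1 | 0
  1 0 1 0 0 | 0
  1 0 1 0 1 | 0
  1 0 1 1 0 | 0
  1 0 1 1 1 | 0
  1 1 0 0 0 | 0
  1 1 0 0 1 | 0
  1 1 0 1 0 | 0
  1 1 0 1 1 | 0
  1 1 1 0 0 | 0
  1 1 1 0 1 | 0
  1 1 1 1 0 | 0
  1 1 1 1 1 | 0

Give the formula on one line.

  (b & e) = 00000000010101010000000001010101
  ~c = 11110000111100001111000011110000
  (~c | a) = 11110000111100001111111111111111
  ~a = 11111111111111110000000000000000
  ((~c | a) & ~a) = 11110000111100000000000000000000
  ((b & e) | ((~c | a) & ~a)) = 11110000111101010000000001010101
  (((b & e) | ((~c | a) & ~a)) & ~a) = 11110000111101010000000000000000
  (~a | e) = 11111111111111110101010101010101
  ~e = 10101010101010101010101010101010
  ((~a | e) & ~e) = 10101010101010100000000000000000
  ((((b & e) | ((~c | a) & ~a)) & ~a) | ((~a | e) & ~e)) = 11111010111111110000000000000000

((((b & e) | ((~c | a) & ~a)) & ~a) | ((~a | e) & ~e))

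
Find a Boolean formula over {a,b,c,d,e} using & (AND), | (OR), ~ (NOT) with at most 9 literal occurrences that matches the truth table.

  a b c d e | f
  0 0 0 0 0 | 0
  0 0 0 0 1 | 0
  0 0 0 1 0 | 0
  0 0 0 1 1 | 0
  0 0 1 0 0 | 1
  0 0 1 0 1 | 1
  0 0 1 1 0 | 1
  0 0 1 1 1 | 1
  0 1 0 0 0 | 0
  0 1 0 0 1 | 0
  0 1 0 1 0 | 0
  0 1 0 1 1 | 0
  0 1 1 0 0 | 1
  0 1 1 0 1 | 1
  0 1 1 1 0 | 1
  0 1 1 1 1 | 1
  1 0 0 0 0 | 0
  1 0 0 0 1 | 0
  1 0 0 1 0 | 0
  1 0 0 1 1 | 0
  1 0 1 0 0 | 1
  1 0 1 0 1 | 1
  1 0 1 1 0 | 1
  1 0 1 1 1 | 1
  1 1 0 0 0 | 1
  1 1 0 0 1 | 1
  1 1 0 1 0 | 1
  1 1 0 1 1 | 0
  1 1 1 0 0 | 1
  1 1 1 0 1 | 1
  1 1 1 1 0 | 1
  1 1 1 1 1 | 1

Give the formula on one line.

(c | (((~e & d) | ~d) & (c | ((c | b) & a))))

  ~e = 10101010101010101010101010101010
  (~e & d) = 00100010001000100010001000100010
  ~d = 11001100110011001100110011001100
  ((~e & d) | ~d) = 11101110111011101110111011101110
  (c | b) = 00001111111111110000111111111111
  ((c | b) & a) = 00000000000000000000111111111111
  (c | ((c | b) & a)) = 00001111000011110000111111111111
  (((~e & d) | ~d) & (c | ((c | b) & a))) = 00001110000011100000111011101110
  (c | (((~e & d) | ~d) & (c | ((c | b) & a)))) = 00001111000011110000111111101111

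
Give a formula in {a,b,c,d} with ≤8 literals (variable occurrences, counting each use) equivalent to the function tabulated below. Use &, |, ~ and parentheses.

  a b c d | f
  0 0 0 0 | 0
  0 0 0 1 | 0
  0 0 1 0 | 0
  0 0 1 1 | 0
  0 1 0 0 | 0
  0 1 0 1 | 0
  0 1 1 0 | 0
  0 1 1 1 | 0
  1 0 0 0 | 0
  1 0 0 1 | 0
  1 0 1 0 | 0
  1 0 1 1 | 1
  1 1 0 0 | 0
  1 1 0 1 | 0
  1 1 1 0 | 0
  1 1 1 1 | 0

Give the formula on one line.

(((((c & ~b) & a) & d) | ~a) & a)

  ~b = 1111000011110000
  (c & ~b) = 0011000000110000
  ((c & ~b) & a) = 0000000000110000
  (((c & ~b) & a) & d) = 0000000000010000
  ~a = 1111111100000000
  ((((c & ~b) & a) & d) | ~a) = 1111111100010000
  (((((c & ~b) & a) & d) | ~a) & a) = 0000000000010000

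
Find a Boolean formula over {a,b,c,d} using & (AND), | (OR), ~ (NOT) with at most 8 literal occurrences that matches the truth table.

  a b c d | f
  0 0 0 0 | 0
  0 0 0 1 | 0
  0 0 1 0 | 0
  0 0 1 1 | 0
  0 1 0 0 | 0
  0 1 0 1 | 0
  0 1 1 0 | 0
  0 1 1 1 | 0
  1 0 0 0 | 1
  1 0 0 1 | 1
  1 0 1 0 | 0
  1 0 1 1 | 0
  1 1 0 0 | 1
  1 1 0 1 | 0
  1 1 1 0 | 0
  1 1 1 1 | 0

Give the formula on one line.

(((d & ~b) | ((~a & c) | (~c & ~d))) & (a & ~c))

  ~b = 1111000011110000
  (d & ~b) = 0101000001010000
  ~a = 1111111100000000
  (~a & c) = 0011001100000000
  ~c = 1100110011001100
  ~d = 1010101010101010
  (~c & ~d) = 1000100010001000
  ((~a & c) | (~c & ~d)) = 1011101110001000
  ((d & ~b) | ((~a & c) | (~c & ~d))) = 1111101111011000
  (a & ~c) = 0000000011001100
  (((d & ~b) | ((~a & c) | (~c & ~d))) & (a & ~c)) = 0000000011001000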